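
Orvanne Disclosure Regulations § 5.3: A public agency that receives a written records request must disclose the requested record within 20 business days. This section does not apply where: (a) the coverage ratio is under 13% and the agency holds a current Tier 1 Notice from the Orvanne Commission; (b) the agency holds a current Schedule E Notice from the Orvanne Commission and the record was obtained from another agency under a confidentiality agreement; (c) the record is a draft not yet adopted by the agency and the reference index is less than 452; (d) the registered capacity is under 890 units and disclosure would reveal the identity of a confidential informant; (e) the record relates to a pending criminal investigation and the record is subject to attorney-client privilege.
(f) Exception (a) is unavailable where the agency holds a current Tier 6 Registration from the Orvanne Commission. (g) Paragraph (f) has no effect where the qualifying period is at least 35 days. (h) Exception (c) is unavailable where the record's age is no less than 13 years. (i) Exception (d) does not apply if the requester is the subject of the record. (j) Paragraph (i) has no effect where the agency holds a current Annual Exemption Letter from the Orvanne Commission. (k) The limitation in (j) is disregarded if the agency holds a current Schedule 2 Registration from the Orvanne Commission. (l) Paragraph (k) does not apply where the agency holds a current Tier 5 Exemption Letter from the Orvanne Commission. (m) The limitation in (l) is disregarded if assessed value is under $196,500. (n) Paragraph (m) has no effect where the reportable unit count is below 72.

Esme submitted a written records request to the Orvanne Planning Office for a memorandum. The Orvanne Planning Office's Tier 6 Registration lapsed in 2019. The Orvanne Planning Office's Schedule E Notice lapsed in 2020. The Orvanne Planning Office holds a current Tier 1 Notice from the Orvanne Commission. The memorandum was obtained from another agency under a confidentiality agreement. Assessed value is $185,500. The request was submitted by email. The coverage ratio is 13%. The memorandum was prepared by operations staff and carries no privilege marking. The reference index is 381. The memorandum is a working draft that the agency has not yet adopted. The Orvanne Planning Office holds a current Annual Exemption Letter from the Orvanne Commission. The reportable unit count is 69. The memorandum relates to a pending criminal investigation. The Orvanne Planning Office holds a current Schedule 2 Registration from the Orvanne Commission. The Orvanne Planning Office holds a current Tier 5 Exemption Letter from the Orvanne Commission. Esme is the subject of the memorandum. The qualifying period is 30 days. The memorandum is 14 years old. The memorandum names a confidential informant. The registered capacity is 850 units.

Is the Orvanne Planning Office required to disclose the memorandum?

Exception (a) fails — the coverage ratio is 13%, not under 13%.
Exception (b) requires that the agency holds a current Schedule E Notice from the Orvanne Commission; but the Schedule E Notice is not current, so (b) is unavailable.
Exception (c)'s conditions are all satisfied: the memorandum is an unadopted draft; the reference index is 381, less than the 452 limit. But applying paragraph (h): (h) operates — the record's age is 14 years, meeting the 13 years threshold. (c) is therefore removed.
Exception (d)'s conditions are all satisfied: the registered capacity is 850 units, under the 890 units limit; the memorandum names a confidential informant. Applying paragraphs (i)–(n): (i) would limit (d) — Esme is the subject of the memorandum — but (j) sets (i) aside: (j) is engaged — a current Annual Exemption Letter is held. (k) would limit (j) — a current Schedule 2 Registration is held — but (l) sets (k) aside: (l) applies — a current Tier 5 Exemption Letter is held. (m) operates (assessed value is $185,500, under the $196,500 limit), but is set aside by (n): (n) is triggered — the reportable unit count is 69, below the 72 limit. Exception (d) stands.
Exception (e) fails — the memorandum carries no privilege marking.

No — exception (d) applies; the Orvanne Planning Office is not required to disclose the memorandum.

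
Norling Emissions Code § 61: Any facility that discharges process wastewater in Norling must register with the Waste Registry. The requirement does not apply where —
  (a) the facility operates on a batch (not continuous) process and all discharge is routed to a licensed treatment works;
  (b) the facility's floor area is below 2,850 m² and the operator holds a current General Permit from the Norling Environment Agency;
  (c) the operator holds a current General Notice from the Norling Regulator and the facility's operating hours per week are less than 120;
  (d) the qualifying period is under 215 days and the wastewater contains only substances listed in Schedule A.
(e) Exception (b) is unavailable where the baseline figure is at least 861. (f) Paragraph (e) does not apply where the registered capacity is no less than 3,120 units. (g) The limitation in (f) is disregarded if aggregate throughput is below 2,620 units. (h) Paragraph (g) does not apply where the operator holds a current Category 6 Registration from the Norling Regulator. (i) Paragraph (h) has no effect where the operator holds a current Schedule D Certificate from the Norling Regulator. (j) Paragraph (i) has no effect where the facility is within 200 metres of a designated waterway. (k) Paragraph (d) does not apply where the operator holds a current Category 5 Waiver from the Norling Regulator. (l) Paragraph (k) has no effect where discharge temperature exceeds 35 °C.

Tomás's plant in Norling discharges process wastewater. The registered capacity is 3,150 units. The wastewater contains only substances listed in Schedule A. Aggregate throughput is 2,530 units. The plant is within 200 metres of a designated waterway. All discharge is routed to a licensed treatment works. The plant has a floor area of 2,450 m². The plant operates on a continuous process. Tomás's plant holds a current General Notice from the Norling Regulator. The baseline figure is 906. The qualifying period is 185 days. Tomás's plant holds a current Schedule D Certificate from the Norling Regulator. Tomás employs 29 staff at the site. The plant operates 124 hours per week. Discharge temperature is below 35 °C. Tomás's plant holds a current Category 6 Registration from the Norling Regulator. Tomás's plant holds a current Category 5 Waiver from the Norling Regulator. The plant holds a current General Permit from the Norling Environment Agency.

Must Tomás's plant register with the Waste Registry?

No — exception (b) applies; Tomás's plant is not required to register with the Waste Registry.

Exception (a) requires that the facility operates on a batch (not continuous) process; but the facility operates on a continuous process, so (a) is unavailable.
Exception (b) is satisfied on its face — the facility's floor area is 2,450 m², below the 2,850 m² limit; a current General Permit is held. As to paragraphs (e)–(j): (e) is engaged (the baseline figure is 906, meeting the 861 threshold), but yields to (f): (f) is engaged — the registered capacity is 3,150 units, meeting the 3,120 units threshold. (g) operates (aggregate throughput is 2,530 units, below the 2,620 units limit), but is displaced by (h): (h) applies — a current Category 6 Registration is held. (i) would limit (h) — a current Schedule D Certificate is held — but (j) sets (i) aside: (j) applies — the plant is within 200 m of a designated waterway. (b) remains available.
Exception (c) requires that the facility's operating hours per week are less than 120; but the facility's operating hours per week are 124, not less than 120, so (c) is unavailable.
Exception (d)'s conditions are all satisfied: the qualifying period is 185 days, under the 215 days limit; the wastewater is Schedule-A-only. Turning to paragraphs (k)–(l): (k) is triggered — a current Category 5 Waiver is held. (l) is not engaged (discharge temperature is below 35 °C), so (k) stands. So (d) is unavailable.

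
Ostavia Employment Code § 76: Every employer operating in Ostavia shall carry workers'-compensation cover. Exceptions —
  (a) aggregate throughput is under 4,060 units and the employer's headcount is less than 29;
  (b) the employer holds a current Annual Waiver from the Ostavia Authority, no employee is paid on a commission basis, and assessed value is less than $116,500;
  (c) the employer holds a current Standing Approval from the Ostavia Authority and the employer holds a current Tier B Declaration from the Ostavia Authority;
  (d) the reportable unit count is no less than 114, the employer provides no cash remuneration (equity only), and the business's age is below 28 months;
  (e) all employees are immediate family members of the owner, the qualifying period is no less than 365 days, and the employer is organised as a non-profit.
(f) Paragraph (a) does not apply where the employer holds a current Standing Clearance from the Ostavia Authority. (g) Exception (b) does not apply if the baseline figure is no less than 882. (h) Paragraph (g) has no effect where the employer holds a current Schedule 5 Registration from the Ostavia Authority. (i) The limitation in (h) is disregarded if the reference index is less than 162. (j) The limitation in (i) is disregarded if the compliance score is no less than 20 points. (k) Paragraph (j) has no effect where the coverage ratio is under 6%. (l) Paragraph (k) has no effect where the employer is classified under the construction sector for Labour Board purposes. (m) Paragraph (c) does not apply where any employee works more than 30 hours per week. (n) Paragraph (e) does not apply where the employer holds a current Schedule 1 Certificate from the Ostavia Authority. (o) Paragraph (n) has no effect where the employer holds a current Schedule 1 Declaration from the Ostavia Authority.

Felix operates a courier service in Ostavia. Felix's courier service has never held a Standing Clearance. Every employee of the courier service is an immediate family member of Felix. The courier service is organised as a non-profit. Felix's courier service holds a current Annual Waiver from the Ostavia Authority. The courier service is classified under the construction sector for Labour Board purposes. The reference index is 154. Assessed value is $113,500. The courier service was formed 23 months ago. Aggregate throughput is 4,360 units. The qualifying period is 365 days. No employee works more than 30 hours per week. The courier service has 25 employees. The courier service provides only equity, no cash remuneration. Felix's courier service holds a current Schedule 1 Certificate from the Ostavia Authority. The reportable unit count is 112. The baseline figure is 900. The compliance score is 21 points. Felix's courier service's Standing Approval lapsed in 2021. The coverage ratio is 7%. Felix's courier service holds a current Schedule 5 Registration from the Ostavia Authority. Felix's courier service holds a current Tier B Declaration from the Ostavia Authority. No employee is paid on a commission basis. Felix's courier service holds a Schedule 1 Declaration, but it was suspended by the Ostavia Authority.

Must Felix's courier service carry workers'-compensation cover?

Exception (a) does not apply: aggregate throughput is 4,360 units, not under 4,060 units.
Exception (b)'s conditions are all satisfied: a current Annual Waiver is held; no employee is paid on commission; assessed value is $113,500, less than the $116,500 limit. As to paragraphs (g)–(l): (g) operates (the baseline figure is 900, meeting the 882 threshold), but is itself disapplied by (h): (h) operates against (g): a current Schedule 5 Registration is held. (i) applies (the reference index is 154, less than the 162 limit), but is displaced by (j): (j) is triggered — the compliance score is 21 points, meeting the 20 points threshold. (k), which would lift (j), is not engaged — the coverage ratio is 7%, not under 6%. Exception (b) stands.
Exception (c) does not apply: there is no Standing Approval in force.
Exception (d) fails — the reportable unit count is 112, short of 114.
Exception (e)'s conditions are all satisfied: every employee is an immediate family member; the qualifying period is 365 days, meeting the 365 days threshold; the employer is a non-profit. But applying paragraphs (n)–(o): (n) operates against (e): a current Schedule 1 Certificate is held. (o) is inapplicable (no current Schedule 1 Declaration is held), so (n) stands. Exception (e) does not apply.

No — exception (b) applies; Felix's courier service is not required to carry workers'-compensation cover.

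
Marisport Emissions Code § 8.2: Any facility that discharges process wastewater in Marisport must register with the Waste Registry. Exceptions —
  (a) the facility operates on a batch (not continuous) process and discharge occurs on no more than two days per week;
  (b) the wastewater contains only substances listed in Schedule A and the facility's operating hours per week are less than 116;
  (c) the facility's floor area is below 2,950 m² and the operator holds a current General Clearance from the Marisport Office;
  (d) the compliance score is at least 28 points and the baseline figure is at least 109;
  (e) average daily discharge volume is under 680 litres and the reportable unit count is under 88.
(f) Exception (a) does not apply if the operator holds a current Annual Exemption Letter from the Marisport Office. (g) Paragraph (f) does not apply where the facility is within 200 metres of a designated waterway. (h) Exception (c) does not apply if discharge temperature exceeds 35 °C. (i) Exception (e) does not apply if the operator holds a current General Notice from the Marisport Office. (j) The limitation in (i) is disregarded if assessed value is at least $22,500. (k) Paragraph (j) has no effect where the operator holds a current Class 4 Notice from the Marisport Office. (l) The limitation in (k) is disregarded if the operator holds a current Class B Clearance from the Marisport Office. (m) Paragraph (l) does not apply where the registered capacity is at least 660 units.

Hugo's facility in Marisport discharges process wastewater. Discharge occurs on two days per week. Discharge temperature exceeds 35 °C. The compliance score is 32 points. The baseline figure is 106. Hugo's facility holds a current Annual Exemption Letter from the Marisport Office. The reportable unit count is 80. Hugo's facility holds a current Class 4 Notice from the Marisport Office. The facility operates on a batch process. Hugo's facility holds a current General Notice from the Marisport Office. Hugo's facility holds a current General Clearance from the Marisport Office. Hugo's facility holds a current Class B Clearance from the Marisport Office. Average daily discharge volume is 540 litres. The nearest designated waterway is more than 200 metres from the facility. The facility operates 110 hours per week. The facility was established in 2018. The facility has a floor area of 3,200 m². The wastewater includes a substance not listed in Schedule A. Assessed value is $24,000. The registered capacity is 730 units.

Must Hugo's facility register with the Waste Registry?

All of (a)'s requirements are met (the facility operates on a batch process; discharge occurs on no more than two days per week). But: (f) operates against (a): a current Annual Exemption Letter is held. (g) is inapplicable (the facility is more than 200 m from any designated waterway), so (f) stands. So (a) is unavailable.
Exception (b) fails — the wastewater includes a non-Schedule-A substance.
Exception (c) requires that the facility's floor area is below 2,950 m²; but the facility's floor area is 3,200 m², not below 2,950 m², so (c) is unavailable.
Exception (d) requires that the baseline figure is at least 109; but the baseline figure is 106, short of 109, so (d) is unavailable.
Exception (e)'s conditions are all satisfied: average daily discharge volume is 540 litres, under the 680 litres limit; the reportable unit count is 80, under the 88 limit. Turning to paragraphs (i)–(m): (i) is engaged — a current General Notice is held. (j) applies (assessed value is $24,000, meeting the $22,500 threshold), but yields to (k): (k) is engaged — a current Class 4 Notice is held. (l) would limit (k) — a current Class B Clearance is held — but (m) sets (l) aside: (m) operates against (l): the registered capacity is 730 units, meeting the 660 units threshold. So (e) is unavailable.
Every exception is unavailable, so the rule governs.

Yes — Hugo's facility must register with the Waste Registry.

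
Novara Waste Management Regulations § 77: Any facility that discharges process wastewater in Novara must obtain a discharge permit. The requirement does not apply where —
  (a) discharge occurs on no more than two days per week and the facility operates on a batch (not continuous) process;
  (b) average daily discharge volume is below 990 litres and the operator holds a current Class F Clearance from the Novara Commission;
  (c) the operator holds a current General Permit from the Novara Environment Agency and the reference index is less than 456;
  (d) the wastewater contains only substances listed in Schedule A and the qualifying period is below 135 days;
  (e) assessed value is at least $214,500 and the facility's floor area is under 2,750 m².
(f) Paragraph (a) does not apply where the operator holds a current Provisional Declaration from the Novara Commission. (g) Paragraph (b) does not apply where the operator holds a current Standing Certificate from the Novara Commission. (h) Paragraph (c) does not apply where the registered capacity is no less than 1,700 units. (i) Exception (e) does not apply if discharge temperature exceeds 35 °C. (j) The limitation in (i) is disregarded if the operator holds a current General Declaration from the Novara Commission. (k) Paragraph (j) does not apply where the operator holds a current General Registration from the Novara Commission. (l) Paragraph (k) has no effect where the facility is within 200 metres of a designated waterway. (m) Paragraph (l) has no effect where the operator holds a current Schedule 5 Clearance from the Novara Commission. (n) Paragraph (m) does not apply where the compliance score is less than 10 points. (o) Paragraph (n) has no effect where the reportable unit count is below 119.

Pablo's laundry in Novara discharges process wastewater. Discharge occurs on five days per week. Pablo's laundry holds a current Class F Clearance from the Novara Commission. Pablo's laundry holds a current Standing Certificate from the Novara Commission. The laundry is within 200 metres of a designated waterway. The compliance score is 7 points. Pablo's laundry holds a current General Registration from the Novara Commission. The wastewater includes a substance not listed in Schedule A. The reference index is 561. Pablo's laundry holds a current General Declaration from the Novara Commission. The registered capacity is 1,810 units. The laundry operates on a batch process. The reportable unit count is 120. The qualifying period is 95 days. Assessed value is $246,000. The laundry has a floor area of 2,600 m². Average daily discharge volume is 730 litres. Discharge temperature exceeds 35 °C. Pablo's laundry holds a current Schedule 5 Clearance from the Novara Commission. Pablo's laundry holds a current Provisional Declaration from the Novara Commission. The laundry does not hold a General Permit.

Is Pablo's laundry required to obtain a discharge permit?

Exception (a) fails — discharge occurs on five days per week.
All of (b)'s requirements are met (average daily discharge volume is 730 litres, below the 990 litres limit; a current Class F Clearance is held). But applying paragraph (g): (g) is engaged — a current Standing Certificate is held. Exception (b) does not apply.
Exception (c) does not apply: no General Permit is held.
Exception (d) fails — the wastewater includes a non-Schedule-A substance.
Exception (e): assessed value is $246,000, meeting the $214,500 threshold; the facility's floor area is 2,600 m², under the 2,750 m² limit — every condition holds. Considering the limiting provisions: (i) would limit (e) — discharge temperature exceeds 35 °C — but (j) sets (i) aside: (j) operates against (i): a current General Declaration is held. (k) would limit (j) — a current General Registration is held — but (l) sets (k) aside: (l) operates — the laundry is within 200 m of a designated waterway. (m) would limit (l) — a current Schedule 5 Clearance is held — but (n) sets (m) aside: (n) operates — the compliance score is 7 points, less than the 10 points limit. (o) is not engaged (the reportable unit count is 120, not below 119), so (n) stands. Exception (e) stands.

No — exception (e) applies; Pablo's laundry is not required to obtain a discharge permit.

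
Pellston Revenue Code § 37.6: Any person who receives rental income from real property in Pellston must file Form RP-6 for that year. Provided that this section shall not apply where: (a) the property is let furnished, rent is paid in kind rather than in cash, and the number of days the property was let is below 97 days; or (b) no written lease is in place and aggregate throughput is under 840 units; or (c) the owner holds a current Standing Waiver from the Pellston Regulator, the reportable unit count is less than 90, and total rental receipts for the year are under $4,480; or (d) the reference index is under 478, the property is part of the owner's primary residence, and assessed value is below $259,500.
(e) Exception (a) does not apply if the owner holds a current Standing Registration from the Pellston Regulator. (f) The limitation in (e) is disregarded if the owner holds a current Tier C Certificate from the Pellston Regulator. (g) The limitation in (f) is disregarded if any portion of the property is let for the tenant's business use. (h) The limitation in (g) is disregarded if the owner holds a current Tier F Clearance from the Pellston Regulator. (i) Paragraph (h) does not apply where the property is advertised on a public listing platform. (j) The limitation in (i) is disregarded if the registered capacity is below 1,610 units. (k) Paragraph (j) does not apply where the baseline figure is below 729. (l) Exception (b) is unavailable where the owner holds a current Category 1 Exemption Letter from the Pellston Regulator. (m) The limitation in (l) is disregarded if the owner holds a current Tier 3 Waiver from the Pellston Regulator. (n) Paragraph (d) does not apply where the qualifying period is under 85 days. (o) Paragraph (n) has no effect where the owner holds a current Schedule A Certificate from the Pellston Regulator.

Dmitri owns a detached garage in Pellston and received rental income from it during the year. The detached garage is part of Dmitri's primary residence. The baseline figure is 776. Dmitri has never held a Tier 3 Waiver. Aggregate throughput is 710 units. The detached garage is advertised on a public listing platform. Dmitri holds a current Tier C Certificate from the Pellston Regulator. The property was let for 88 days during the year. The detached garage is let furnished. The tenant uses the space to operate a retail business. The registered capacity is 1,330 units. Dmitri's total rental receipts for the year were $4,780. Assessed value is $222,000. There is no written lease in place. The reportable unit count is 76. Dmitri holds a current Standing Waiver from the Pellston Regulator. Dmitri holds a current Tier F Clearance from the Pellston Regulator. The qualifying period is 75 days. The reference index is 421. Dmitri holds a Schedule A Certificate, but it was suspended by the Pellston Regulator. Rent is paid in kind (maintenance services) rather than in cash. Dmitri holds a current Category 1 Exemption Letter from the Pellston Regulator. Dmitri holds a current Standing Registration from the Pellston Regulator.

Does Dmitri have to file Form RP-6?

No — exception (a) applies; Dmitri is not required to file Form RP-6.

Exception (a)'s conditions are all satisfied: the property is let furnished; rent is paid in kind; the number of days the property was let is 88 days, below the 97 days limit. Applying paragraphs (e)–(k): (e) would limit (a) — a current Standing Registration is held — but (f) sets (e) aside: (f) is engaged — a current Tier C Certificate is held. (g) is engaged (the space is let for business use), but is displaced by (h): (h) operates against (g): a current Tier F Clearance is held. (i) would limit (h) — the property is publicly advertised — but (j) sets (i) aside: (j) operates against (i): the registered capacity is 1,330 units, below the 1,610 units limit. (k) is not engaged (the baseline figure is 776, not below 729), so (j) stands. (a) remains available.
Exception (b) is satisfied on its face — there is no written lease; aggregate throughput is 710 units, under the 840 units limit. But applying paragraphs (l)–(m): (l) is engaged — a current Category 1 Exemption Letter is held. (m), which would lift (l), is inapplicable — there is no Tier 3 Waiver in force. Exception (b) does not apply.
Exception (c) requires that total rental receipts for the year are under $4,480; but total rental receipts for the year are $4,780, not under $4,480, so (c) is unavailable.
Exception (d)'s conditions are all satisfied: the reference index is 421, under the 478 limit; the detached garage is part of the primary residence; assessed value is $222,000, below the $259,500 limit. However, paragraphs (n)–(o) must be considered: (n) operates against (d): the qualifying period is 75 days, under the 85 days limit. (o), which would lift (n), is not engaged — there is no Schedule A Certificate in force. (d) is therefore removed.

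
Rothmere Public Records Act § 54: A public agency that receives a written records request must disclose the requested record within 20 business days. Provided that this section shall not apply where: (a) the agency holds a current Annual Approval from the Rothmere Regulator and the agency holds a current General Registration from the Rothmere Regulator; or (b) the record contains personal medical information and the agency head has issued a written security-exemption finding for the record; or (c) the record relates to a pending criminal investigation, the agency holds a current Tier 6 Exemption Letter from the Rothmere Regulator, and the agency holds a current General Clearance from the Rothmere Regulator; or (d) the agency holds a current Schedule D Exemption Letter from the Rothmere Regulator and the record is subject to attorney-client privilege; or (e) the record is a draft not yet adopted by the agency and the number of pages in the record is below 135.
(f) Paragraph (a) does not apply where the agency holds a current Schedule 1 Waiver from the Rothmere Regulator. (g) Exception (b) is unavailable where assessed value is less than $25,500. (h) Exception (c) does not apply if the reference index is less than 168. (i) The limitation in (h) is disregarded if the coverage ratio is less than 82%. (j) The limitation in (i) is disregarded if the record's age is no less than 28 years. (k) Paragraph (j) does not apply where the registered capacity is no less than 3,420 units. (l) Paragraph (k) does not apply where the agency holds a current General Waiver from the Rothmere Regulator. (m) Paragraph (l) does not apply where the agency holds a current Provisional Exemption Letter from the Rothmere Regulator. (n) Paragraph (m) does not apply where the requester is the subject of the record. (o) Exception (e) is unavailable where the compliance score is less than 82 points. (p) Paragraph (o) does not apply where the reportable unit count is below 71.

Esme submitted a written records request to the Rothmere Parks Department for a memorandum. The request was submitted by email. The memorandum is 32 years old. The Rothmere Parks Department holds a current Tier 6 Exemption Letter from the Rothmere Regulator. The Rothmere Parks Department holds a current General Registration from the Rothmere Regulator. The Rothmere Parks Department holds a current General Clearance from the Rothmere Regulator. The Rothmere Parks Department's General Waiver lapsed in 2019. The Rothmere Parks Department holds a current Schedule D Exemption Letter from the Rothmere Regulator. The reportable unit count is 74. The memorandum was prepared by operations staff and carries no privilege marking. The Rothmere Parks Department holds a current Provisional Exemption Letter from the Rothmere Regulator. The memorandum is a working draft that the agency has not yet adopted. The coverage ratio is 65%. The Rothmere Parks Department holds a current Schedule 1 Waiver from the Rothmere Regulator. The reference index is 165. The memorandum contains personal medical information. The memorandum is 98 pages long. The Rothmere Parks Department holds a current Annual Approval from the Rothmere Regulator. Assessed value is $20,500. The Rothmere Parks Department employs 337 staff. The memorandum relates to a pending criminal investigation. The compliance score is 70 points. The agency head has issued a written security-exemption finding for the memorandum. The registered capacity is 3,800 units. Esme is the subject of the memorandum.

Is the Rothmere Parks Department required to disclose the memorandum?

No — exception (c) applies; the Rothmere Parks Department is not required to disclose the memorandum.

Exception (a) is satisfied on its face — a current Annual Approval is held; a current General Registration is held. But applying paragraph (f): (f) operates against (a): a current Schedule 1 Waiver is held. Exception (a) does not apply.
Exception (b) is satisfied on its face — the memorandum contains personal medical information; a written security-exemption finding has been issued. But: (g) operates against (b): assessed value is $20,500, less than the $25,500 limit. So (b) is unavailable.
Exception (c): the memorandum relates to a pending investigation; a current Tier 6 Exemption Letter is held; a current General Clearance is held — every condition holds. Under paragraphs (h)–(n): (h) would limit (c) — the reference index is 165, less than the 168 limit — but (i) sets (h) aside: (i) operates against (h): the coverage ratio is 65%, less than the 82% limit. (j) would limit (i) — the record's age is 32 years, meeting the 28 years threshold — but (k) sets (j) aside: (k) is triggered — the registered capacity is 3,800 units, meeting the 3,420 units threshold. (l) is not triggered (there is no General Waiver in force), so (k) stands. So (c) applies.
Exception (d) does not apply: the memorandum carries no privilege marking.
Exception (e): the memorandum is an unadopted draft; the number of pages in the record is 98, below the 135 limit — every condition holds. But: (o) operates against (e): the compliance score is 70 points, less than the 82 points limit. (p), which would lift (o), is inapplicable — the reportable unit count is 74, not below 71. (e) is therefore removed.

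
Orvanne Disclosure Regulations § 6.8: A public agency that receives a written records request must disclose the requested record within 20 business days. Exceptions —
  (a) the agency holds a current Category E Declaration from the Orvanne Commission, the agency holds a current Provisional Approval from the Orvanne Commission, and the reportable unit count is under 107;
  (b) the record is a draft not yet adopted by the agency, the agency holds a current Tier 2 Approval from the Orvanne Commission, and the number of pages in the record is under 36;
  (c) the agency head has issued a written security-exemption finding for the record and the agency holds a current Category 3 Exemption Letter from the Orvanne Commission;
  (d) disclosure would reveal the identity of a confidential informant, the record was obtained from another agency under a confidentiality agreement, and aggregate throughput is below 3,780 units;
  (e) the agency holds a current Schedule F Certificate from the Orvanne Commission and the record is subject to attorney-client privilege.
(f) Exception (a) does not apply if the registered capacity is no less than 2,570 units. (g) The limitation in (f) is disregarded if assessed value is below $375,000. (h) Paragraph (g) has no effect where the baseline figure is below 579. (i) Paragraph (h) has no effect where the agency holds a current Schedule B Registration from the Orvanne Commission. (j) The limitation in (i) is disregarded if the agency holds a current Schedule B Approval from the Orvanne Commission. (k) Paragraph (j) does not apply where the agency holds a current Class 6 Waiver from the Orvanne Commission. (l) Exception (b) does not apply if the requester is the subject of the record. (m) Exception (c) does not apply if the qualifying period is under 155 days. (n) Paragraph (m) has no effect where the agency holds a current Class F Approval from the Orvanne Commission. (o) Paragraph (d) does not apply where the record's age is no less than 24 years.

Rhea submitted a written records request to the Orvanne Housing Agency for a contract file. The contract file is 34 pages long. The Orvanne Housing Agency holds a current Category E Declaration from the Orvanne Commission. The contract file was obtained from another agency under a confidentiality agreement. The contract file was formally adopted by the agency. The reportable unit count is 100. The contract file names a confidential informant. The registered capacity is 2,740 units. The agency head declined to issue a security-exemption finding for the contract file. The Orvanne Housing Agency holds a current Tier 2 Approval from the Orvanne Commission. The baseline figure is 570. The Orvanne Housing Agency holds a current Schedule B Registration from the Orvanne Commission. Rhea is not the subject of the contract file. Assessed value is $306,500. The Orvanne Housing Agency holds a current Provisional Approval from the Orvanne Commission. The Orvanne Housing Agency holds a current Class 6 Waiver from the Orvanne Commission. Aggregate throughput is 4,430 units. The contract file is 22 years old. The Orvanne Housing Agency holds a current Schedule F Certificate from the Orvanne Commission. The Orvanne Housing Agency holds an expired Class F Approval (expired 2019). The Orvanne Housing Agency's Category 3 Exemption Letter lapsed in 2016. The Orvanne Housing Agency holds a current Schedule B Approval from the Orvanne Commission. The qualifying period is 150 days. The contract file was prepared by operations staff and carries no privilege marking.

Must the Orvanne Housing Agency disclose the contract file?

Exception (a)'s conditions are all satisfied: a current Category E Declaration is held; a current Provisional Approval is held; the reportable unit count is 100, under the 107 limit. Under paragraphs (f)–(k): (f) would limit (a) — the registered capacity is 2,740 units, meeting the 2,570 units threshold — but (g) sets (f) aside: (g) is triggered — assessed value is $306,500, below the $375,000 limit. (h) operates (the baseline figure is 570, below the 579 limit), but is overridden by (i): (i) operates against (h): a current Schedule B Registration is held. (j) is engaged (a current Schedule B Approval is held), but is overridden by (k): (k) operates against (j): a current Class 6 Waiver is held. (a) remains available.
Exception (b) does not apply: the contract file has been formally adopted.
Exception (c) does not apply: the agency head declined to issue a security-exemption finding.
Exception (d) requires that aggregate throughput is below 3,780 units; but aggregate throughput is 4,430 units, not below 3,780 units, so (d) is unavailable.
Exception (e) fails — the contract file carries no privilege marking.

No — exception (a) applies; the Orvanne Housing Agency is not required to disclose the contract file.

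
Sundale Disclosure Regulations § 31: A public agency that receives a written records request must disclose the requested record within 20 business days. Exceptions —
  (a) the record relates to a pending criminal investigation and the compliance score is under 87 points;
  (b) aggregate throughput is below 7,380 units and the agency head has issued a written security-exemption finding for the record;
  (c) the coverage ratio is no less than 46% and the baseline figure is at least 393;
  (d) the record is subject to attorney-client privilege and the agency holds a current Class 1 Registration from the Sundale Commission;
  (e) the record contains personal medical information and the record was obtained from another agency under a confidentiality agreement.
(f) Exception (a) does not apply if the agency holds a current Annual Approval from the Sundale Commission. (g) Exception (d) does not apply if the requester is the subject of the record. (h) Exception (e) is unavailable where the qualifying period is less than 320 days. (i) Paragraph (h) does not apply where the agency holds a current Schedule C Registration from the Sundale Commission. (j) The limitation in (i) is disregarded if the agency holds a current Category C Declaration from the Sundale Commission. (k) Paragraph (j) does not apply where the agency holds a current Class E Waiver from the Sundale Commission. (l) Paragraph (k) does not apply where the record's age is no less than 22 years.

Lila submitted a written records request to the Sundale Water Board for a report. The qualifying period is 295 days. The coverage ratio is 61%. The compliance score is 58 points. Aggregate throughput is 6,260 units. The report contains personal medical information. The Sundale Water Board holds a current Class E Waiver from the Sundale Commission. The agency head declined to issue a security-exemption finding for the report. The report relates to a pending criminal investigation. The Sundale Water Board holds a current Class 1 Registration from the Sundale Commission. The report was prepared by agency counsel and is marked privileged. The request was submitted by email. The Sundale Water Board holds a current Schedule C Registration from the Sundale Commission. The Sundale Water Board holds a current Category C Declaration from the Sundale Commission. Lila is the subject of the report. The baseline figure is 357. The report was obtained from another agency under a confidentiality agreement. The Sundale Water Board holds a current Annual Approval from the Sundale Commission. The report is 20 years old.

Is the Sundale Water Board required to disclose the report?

No — exception (e) applies; the Sundale Water Board is not required to disclose the report.

Exception (a)'s conditions are all satisfied: the report relates to a pending investigation; the compliance score is 58 points, under the 87 points limit. But: (f) operates against (a): a current Annual Approval is held. (a) is therefore removed.
Exception (b) does not apply: the agency head declined to issue a security-exemption finding.
Exception (c) does not apply: the baseline figure is 357, short of 393.
Exception (d) is satisfied on its face — the report is privileged; a current Class 1 Registration is held. But: (g) operates against (d): Lila is the subject of the report. So (d) is unavailable.
Exception (e)'s conditions are all satisfied: the report contains personal medical information; the report was obtained under a confidentiality agreement. Considering the limiting provisions: (h) is triggered (the qualifying period is 295 days, less than the 320 days limit), but yields to (i): (i) is triggered — a current Schedule C Registration is held. (j) applies (a current Category C Declaration is held), but is overridden by (k): (k) applies — a current Class E Waiver is held. (l) is inapplicable (the record's age is 20 years, short of 22 years), so (k) stands. Exception (e) stands.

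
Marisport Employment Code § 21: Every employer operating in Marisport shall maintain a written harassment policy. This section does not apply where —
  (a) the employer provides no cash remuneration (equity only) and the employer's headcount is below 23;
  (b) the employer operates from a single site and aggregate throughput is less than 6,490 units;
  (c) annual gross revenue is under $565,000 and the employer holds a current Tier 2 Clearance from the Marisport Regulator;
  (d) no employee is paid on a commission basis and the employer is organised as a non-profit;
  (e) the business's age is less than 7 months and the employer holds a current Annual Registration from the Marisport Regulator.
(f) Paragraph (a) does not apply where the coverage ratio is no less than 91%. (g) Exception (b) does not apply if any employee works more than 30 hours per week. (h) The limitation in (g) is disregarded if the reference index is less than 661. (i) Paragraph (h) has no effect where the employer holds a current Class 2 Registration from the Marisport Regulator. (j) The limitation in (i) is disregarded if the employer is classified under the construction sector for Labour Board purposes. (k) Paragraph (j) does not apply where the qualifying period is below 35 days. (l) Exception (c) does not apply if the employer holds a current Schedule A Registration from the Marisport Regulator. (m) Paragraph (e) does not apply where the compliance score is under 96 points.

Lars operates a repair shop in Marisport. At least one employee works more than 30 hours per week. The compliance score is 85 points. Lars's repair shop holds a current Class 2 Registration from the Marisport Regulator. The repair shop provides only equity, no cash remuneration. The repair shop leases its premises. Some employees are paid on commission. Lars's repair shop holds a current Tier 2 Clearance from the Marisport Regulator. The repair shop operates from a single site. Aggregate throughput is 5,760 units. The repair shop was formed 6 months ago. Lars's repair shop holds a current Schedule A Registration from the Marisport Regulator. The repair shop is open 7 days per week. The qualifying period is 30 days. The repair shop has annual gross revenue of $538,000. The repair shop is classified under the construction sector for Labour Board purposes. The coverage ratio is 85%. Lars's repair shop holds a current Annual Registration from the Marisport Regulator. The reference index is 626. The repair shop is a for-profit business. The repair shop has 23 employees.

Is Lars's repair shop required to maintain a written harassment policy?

Exception (a) requires that the employer's headcount is below 23; but the employer's headcount is 23, not below 23, so (a) is unavailable.
Exception (b) is satisfied on its face — the employer operates from a single site; aggregate throughput is 5,760 units, less than the 6,490 units limit. Turning to paragraphs (g)–(k): (g) operates against (b): at least one employee exceeds 30 hours/week. (h) is engaged (the reference index is 626, less than the 661 limit), but is overridden by (i): (i) operates against (h): a current Class 2 Registration is held. (j) would limit (i) — the repair shop is classified under the construction sector — but (k) sets (j) aside: (k) operates against (j): the qualifying period is 30 days, below the 35 days limit. Exception (b) does not apply.
Exception (c): annual gross revenue is $538,000, under the $565,000 limit; a current Tier 2 Clearance is held — every condition holds. But applying paragraph (l): (l) operates against (c): a current Schedule A Registration is held. So (c) is unavailable.
Exception (d) fails — some employees are paid on commission.
Exception (e): the business's age is 6 months, less than the 7 months limit; a current Annual Registration is held — every condition holds. But: (m) operates against (e): the compliance score is 85 points, under the 96 points limit. Exception (e) does not apply.
No exception displaces § 21.

Yes — Lars's repair shop must maintain a written harassment policy.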